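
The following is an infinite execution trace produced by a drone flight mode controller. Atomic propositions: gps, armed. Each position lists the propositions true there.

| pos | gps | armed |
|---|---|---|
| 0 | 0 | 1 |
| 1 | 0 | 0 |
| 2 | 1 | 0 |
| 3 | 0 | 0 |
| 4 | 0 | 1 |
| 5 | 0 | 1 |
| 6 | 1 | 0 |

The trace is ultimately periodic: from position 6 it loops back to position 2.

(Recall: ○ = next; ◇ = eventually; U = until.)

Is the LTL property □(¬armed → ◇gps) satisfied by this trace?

¬armed → ◇gps holds at every position 0..6, and those are all positions ever visited, so □(¬armed → ◇gps) holds.
Positions where ¬armed holds: 1, 2, 3, 6.
Check ◇gps at each: 1→ok, 2→ok, 3→ok, 6→ok.

Yes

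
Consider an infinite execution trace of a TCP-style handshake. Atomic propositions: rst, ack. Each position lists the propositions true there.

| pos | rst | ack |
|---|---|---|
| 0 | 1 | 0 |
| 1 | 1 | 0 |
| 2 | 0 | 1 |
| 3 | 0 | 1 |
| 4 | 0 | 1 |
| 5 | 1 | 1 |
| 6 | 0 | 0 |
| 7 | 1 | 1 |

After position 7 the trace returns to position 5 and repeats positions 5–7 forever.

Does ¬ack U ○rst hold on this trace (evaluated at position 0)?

Walking from position 0: ○rst first holds at position 0, and ¬ack holds at every earlier position along the way, so ¬ack U ○rst holds.

Holds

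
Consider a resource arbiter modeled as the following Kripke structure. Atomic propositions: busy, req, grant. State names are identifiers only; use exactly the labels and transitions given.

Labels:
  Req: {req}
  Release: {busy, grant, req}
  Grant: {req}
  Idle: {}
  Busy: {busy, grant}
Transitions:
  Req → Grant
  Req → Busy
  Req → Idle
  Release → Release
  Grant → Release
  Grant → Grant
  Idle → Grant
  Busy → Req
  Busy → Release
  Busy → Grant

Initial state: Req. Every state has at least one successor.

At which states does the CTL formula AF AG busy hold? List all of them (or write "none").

States satisfying AG busy: {Release}.
States satisfying AF AG busy: {Release}.

{Release}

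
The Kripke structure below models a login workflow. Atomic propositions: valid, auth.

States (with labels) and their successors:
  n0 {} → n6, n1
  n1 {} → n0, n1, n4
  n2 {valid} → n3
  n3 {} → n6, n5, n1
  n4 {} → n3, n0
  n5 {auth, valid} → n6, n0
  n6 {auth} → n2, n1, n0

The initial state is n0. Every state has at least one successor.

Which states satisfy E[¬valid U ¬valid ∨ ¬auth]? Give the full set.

States satisfying ¬valid: {n0, n1, n3, n4, n6}.
States satisfying ¬valid ∨ ¬auth: {n0, n1, n2, n3, n4, n6}.
States satisfying E[¬valid U ¬valid ∨ ¬auth]: {n0, n1, n2, n3, n4, n6}.

{n0, n1, n2, n3, n4, n6}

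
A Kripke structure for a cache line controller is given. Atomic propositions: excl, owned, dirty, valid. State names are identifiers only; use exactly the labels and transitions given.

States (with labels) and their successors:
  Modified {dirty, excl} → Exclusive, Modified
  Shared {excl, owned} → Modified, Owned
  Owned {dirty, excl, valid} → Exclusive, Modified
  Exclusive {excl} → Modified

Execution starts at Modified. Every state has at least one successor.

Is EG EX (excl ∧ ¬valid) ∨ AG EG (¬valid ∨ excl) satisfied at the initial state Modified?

States satisfying EX (excl ∧ ¬valid): {Modified, Shared, Owned, Exclusive}.
States satisfying EG EX (excl ∧ ¬valid): {Modified, Shared, Owned, Exclusive}.
States satisfying EG (¬valid ∨ excl): {Modified, Shared, Owned, Exclusive}.
States satisfying AG EG (¬valid ∨ excl): {Modified, Shared, Owned, Exclusive}.
States satisfying EG EX (excl ∧ ¬valid) ∨ AG EG (¬valid ∨ excl): {Modified, Shared, Owned, Exclusive}.
Modified ∈ Sat(EG EX (excl ∧ ¬valid) ∨ AG EG (¬valid ∨ excl)).

Satisfied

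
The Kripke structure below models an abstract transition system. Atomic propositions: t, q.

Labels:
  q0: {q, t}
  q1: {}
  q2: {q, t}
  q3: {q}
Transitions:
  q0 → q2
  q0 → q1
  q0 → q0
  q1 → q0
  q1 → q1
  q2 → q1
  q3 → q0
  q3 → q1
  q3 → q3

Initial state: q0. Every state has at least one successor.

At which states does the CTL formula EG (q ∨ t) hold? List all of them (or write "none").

States satisfying q ∨ t: {q0, q2, q3}.
States satisfying EG (q ∨ t): {q0, q3}.

{q0, q3}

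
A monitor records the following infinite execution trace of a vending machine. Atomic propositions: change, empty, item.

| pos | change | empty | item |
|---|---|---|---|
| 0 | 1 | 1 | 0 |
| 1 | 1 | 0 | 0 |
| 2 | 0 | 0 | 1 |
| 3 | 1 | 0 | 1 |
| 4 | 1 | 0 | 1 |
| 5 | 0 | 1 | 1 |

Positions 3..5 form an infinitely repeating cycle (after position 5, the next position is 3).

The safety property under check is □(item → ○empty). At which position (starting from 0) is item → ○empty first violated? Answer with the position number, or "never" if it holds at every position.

2

Check item → ○empty at each position in order: 0 ✓, 1 ✓.
At position 2 the labels are {item} and the next position 3 has {change, item}, so item → ○empty is false there. This is the first violation.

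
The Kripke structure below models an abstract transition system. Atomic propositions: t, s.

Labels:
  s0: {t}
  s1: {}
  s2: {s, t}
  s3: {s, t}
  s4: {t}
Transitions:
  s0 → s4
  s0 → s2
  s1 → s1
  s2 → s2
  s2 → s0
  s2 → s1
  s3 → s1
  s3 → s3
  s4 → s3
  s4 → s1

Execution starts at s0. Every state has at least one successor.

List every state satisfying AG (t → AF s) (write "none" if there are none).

{s1, s3}

States satisfying t → AF s: {s1, s2, s3}.
States satisfying AG (t → AF s): {s1, s3}.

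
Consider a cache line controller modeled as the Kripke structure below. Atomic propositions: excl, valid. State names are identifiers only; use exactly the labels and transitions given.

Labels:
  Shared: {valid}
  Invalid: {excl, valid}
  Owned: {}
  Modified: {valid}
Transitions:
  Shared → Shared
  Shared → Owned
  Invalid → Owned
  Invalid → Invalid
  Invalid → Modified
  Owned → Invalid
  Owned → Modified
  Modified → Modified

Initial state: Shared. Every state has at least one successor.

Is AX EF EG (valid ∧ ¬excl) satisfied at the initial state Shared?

Holds

States satisfying EF EG (valid ∧ ¬excl): {Shared, Invalid, Owned, Modified}.
States satisfying AX EF EG (valid ∧ ¬excl): {Shared, Invalid, Owned, Modified}.
Shared ∈ Sat(AX EF EG (valid ∧ ¬excl)).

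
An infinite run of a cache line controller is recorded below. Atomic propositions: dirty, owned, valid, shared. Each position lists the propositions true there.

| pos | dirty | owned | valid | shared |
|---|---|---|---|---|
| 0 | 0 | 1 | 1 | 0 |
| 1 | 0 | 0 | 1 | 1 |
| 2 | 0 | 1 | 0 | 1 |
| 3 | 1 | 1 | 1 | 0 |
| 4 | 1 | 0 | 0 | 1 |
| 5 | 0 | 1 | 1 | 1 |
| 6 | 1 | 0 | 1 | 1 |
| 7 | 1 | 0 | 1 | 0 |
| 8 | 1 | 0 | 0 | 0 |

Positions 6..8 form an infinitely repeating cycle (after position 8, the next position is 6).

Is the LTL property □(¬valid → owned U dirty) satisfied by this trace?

Yes

¬valid → owned U dirty holds at every position 0..8, and those are all positions ever visited, so □(¬valid → owned U dirty) holds.
Positions where ¬valid holds: 2, 4, 8.
Check owned U dirty at each: 2→ok, 4→ok, 8→ok.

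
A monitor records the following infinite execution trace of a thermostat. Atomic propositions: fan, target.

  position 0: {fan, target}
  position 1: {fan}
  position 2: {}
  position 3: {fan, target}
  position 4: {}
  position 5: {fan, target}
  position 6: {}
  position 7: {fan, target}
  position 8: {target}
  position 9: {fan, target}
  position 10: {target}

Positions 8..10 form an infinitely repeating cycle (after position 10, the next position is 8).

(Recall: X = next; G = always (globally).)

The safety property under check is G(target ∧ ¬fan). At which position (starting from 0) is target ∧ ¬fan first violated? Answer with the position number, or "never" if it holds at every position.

0

At position 0 the labels are {fan, target}, so target ∧ ¬fan is false there. This is the first violation.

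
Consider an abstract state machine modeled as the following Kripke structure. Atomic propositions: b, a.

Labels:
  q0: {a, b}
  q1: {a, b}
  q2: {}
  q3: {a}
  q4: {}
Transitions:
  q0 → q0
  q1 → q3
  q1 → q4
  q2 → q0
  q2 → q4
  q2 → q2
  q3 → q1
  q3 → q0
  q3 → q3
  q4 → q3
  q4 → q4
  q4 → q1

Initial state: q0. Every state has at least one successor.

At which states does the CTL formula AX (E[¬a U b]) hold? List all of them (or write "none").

{q0, q2}

States satisfying E[¬a U b]: {q0, q1, q2, q4}.
States satisfying AX (E[¬a U b]): {q0, q2}.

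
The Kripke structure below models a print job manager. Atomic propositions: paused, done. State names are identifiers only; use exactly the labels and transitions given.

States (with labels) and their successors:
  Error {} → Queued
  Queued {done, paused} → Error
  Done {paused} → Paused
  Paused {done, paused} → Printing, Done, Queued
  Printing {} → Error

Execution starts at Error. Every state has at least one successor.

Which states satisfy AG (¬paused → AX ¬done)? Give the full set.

States satisfying ¬paused → AX ¬done: {Queued, Done, Paused, Printing}.
States satisfying AG (¬paused → AX ¬done): ∅.

none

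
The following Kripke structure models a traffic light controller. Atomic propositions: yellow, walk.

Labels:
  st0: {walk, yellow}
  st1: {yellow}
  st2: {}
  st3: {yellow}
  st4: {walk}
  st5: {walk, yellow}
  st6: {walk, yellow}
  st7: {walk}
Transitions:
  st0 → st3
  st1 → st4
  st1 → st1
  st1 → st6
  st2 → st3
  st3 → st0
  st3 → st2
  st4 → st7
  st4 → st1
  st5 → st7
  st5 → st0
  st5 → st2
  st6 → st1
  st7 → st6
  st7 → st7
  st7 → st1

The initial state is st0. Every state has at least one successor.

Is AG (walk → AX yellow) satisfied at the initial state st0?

Satisfied

States satisfying walk → AX yellow: {st0, st1, st2, st3, st6}.
States satisfying AG (walk → AX yellow): {st0, st2, st3}.
Every state reachable from st0 satisfies walk → AX yellow.
st0 ∈ Sat(AG (walk → AX yellow)).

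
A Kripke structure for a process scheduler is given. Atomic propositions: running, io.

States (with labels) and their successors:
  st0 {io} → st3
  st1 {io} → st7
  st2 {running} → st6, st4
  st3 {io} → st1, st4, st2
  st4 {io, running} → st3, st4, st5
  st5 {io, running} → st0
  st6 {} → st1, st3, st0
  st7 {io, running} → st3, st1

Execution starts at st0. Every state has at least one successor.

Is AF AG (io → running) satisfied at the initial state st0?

States satisfying AG (io → running): ∅.
States satisfying AF AG (io → running): ∅.
There is a path from st0 along which AG (io → running) never holds.
st0 ∉ Sat(AF AG (io → running)).

Violated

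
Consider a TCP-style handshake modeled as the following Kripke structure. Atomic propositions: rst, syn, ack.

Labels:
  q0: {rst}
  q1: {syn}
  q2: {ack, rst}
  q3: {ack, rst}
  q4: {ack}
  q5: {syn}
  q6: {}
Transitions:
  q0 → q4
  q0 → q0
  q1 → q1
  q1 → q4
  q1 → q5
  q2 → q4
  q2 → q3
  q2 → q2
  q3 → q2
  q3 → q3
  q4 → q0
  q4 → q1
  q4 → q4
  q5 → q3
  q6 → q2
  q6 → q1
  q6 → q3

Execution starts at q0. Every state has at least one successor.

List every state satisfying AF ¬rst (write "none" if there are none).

States satisfying ¬rst: {q1, q4, q5, q6}.
States satisfying AF ¬rst: {q1, q4, q5, q6}.

{q1, q4, q5, q6}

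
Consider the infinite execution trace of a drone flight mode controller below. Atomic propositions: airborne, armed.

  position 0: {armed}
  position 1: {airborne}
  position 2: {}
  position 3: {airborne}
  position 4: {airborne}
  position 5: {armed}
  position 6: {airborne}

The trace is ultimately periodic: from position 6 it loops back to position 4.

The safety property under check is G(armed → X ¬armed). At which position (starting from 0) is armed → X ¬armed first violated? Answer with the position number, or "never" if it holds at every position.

armed → X ¬armed holds at every position 0..6, and those are all the positions the trace ever visits, so the invariant G(armed → X ¬armed) is never violated.

never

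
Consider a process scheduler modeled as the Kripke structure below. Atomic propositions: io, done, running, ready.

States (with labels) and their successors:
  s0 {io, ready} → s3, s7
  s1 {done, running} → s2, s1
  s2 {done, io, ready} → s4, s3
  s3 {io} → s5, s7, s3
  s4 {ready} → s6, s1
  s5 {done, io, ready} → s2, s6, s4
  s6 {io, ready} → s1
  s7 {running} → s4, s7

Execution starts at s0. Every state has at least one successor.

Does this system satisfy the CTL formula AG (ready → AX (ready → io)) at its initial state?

States satisfying ready → AX (ready → io): {s0, s1, s3, s4, s6, s7}.
States satisfying AG (ready → AX (ready → io)): ∅.
s2 is reachable from s0 and violates ready → AX (ready → io), so AG fails at s0.
s0 ∉ Sat(AG (ready → AX (ready → io))).

Violated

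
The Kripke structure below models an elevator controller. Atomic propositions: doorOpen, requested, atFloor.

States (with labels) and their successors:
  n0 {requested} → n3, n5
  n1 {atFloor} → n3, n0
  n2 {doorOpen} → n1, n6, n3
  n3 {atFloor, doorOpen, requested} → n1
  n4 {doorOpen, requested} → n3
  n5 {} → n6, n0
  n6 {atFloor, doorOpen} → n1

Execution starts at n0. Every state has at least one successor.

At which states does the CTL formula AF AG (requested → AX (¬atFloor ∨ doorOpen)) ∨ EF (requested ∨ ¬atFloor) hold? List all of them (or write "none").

{n0, n1, n2, n3, n4, n5, n6}

States satisfying AG (requested → AX (¬atFloor ∨ doorOpen)): ∅.
States satisfying AF AG (requested → AX (¬atFloor ∨ doorOpen)): ∅.
States satisfying requested ∨ ¬atFloor: {n0, n2, n3, n4, n5}.
States satisfying EF (requested ∨ ¬atFloor): {n0, n1, n2, n3, n4, n5, n6}.
States satisfying AF AG (requested → AX (¬atFloor ∨ doorOpen)) ∨ EF (requested ∨ ¬atFloor): {n0, n1, n2, n3, n4, n5, n6}.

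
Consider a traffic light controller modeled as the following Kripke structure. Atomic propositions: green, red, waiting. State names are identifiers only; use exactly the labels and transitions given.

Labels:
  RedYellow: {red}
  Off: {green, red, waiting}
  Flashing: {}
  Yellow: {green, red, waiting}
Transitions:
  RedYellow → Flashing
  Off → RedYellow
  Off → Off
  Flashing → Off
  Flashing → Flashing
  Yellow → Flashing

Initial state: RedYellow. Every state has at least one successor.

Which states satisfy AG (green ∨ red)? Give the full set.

none

States satisfying green ∨ red: {RedYellow, Off, Yellow}.
States satisfying AG (green ∨ red): ∅.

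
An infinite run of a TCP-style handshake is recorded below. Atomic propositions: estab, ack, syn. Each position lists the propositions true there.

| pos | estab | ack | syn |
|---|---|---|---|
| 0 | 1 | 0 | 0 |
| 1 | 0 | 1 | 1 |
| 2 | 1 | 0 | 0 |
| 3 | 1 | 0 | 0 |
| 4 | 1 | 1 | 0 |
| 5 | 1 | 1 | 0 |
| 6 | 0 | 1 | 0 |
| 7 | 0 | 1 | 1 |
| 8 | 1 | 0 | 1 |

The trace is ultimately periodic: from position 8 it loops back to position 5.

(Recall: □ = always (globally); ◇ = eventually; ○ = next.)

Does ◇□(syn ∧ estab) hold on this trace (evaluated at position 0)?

□(syn ∧ estab) is false at every position 0..8, so it never becomes true and ◇□(syn ∧ estab) fails.

Does not hold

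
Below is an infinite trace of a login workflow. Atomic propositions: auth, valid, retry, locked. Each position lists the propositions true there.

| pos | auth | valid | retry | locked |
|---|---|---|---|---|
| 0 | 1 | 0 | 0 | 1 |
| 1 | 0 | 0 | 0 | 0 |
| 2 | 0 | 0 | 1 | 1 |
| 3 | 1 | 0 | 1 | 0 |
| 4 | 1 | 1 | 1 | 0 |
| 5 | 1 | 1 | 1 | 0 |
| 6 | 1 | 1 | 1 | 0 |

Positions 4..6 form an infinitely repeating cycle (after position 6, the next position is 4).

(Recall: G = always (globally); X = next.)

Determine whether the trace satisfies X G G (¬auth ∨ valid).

The position after 0 is 1; G G (¬auth ∨ valid) is false there.

Does not hold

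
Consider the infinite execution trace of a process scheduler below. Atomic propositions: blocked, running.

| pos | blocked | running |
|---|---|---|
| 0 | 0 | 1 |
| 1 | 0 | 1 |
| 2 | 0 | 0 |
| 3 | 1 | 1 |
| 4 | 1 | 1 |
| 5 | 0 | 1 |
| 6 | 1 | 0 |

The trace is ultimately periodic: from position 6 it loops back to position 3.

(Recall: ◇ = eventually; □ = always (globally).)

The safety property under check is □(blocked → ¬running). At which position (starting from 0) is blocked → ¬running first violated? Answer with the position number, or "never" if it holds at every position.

3

Check blocked → ¬running at each position in order: 0 ✓, 1 ✓, 2 ✓.
At position 3 the labels are {blocked, running}, so blocked → ¬running is false there. This is the first violation.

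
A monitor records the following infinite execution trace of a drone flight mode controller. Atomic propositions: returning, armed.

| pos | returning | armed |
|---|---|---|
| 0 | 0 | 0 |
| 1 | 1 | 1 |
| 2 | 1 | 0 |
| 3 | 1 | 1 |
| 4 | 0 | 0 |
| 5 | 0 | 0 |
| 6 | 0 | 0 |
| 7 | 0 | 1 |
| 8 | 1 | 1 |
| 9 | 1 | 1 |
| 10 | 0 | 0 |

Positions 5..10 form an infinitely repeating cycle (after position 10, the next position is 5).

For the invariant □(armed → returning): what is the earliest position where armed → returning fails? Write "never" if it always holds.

7

Check armed → returning at each position in order: 0 ✓, 1 ✓, 2 ✓, 3 ✓, 4 ✓, 5 ✓, 6 ✓.
At position 7 the labels are {armed}, so armed → returning is false there. This is the first violation.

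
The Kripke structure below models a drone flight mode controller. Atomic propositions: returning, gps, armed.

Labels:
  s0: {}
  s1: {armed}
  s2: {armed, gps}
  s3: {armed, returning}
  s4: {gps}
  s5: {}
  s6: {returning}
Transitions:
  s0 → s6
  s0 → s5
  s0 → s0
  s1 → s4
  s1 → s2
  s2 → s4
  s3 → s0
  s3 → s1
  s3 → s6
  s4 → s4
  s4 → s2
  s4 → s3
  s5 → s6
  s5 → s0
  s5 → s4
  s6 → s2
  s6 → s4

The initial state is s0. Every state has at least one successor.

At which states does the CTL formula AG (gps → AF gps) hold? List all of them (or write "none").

{s0, s1, s2, s3, s4, s5, s6}

States satisfying gps → AF gps: {s0, s1, s2, s3, s4, s5, s6}.
States satisfying AG (gps → AF gps): {s0, s1, s2, s3, s4, s5, s6}.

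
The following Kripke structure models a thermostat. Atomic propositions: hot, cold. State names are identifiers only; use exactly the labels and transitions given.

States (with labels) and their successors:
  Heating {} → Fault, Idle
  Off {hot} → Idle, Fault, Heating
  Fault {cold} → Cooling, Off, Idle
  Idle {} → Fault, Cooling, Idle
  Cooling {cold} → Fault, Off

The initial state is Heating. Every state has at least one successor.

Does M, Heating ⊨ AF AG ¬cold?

No

States satisfying AG ¬cold: ∅.
States satisfying AF AG ¬cold: ∅.
There is a path from Heating along which AG ¬cold never holds.
Heating ∉ Sat(AF AG ¬cold).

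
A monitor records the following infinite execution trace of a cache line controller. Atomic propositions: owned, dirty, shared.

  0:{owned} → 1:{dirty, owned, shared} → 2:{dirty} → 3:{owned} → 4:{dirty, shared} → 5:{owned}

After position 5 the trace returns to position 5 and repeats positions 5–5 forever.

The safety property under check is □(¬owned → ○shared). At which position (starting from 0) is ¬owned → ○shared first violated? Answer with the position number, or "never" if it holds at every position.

2

Check ¬owned → ○shared at each position in order: 0 ✓, 1 ✓.
At position 2 the labels are {dirty} and the next position 3 has {owned}, so ¬owned → ○shared is false there. This is the first violation.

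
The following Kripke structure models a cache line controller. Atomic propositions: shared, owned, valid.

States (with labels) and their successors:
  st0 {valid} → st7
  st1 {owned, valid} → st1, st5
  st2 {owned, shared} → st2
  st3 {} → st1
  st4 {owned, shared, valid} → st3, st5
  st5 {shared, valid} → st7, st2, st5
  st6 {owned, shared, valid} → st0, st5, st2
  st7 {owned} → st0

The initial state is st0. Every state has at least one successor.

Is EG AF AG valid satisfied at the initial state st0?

Does not hold

States satisfying AF AG valid: ∅.
States satisfying EG AF AG valid: ∅.
No suitable path/successor from st0 witnesses the formula.
st0 ∉ Sat(EG AF AG valid).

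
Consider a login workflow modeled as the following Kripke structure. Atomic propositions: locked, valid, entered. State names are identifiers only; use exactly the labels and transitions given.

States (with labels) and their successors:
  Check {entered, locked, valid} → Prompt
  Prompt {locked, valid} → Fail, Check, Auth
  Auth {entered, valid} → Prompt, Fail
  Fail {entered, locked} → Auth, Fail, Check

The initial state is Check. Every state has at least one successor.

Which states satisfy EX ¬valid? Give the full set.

{Prompt, Auth, Fail}

States satisfying ¬valid: {Fail}.
States satisfying EX ¬valid: {Prompt, Auth, Fail}.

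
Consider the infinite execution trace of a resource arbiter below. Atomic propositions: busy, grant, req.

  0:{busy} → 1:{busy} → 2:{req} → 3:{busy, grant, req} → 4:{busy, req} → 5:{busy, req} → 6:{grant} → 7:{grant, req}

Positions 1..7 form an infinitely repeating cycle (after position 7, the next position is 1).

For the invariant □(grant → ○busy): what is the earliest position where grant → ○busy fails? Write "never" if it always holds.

6

Check grant → ○busy at each position in order: 0 ✓, 1 ✓, 2 ✓, 3 ✓, 4 ✓, 5 ✓.
At position 6 the labels are {grant} and the next position 7 has {grant, req}, so grant → ○busy is false there. This is the first violation.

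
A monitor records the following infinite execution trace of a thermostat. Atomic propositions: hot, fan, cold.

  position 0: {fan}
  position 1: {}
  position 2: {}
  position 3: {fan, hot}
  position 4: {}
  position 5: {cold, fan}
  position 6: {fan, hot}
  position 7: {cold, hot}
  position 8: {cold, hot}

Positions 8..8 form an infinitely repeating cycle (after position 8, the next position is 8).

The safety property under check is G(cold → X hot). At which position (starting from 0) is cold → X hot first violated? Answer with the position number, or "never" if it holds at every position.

cold → X hot holds at every position 0..8, and those are all the positions the trace ever visits, so the invariant G(cold → X hot) is never violated.

never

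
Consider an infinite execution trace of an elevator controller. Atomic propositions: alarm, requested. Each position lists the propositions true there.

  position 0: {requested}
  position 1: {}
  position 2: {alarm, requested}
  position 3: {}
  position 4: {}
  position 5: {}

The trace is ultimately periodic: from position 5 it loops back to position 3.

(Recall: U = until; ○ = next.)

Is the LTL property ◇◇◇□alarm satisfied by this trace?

◇◇□alarm is false at every position 0..5, so it never becomes true and ◇◇◇□alarm fails.

Does not hold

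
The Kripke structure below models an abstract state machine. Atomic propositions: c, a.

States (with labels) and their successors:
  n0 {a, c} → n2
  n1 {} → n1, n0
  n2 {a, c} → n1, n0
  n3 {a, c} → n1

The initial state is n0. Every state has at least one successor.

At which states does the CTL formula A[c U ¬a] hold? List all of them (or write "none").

States satisfying c: {n0, n2, n3}.
States satisfying ¬a: {n1}.
States satisfying A[c U ¬a]: {n1, n3}.

{n1, n3}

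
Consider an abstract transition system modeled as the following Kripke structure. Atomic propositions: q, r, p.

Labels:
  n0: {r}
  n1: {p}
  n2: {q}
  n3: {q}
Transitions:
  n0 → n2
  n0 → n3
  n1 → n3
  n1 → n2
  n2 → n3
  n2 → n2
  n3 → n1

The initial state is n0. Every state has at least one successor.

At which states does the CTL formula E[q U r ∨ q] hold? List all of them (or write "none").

{n0, n2, n3}

States satisfying q: {n2, n3}.
States satisfying r ∨ q: {n0, n2, n3}.
States satisfying E[q U r ∨ q]: {n0, n2, n3}.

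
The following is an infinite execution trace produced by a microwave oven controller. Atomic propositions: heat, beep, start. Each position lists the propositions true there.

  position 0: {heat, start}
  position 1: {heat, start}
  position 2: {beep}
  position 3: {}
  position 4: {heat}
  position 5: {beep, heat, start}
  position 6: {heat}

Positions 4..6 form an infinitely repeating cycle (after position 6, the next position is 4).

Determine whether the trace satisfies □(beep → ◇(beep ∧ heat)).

Yes

beep → ◇(beep ∧ heat) holds at every position 0..6, and those are all positions ever visited, so □(beep → ◇(beep ∧ heat)) holds.
Positions where beep holds: 2, 5.
Check ◇(beep ∧ heat) at each: 2→ok, 5→ok.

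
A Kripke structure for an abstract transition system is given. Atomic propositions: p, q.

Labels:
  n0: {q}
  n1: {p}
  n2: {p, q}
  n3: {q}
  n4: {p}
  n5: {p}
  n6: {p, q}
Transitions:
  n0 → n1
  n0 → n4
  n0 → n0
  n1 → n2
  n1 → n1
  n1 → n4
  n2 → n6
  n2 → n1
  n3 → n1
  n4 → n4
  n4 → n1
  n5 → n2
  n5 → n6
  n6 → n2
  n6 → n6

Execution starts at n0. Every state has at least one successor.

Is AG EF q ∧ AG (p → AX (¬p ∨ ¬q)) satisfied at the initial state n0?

States satisfying EF q: {n0, n1, n2, n3, n4, n5, n6}.
States satisfying AG EF q: {n0, n1, n2, n3, n4, n5, n6}.
States satisfying p → AX (¬p ∨ ¬q): {n0, n3, n4}.
States satisfying AG (p → AX (¬p ∨ ¬q)): ∅.
States satisfying AG EF q ∧ AG (p → AX (¬p ∨ ¬q)): ∅.
n0 ∉ Sat(AG EF q ∧ AG (p → AX (¬p ∨ ¬q))).

No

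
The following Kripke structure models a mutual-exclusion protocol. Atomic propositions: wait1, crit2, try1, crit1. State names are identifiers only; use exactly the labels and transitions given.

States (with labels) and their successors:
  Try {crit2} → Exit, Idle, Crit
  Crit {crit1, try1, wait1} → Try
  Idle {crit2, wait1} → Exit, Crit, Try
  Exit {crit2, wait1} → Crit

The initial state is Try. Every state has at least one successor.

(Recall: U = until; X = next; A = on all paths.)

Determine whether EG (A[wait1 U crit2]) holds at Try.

Satisfied

States satisfying A[wait1 U crit2]: {Try, Crit, Idle, Exit}.
States satisfying EG (A[wait1 U crit2]): {Try, Crit, Idle, Exit}.
Try ∈ Sat(EG (A[wait1 U crit2])).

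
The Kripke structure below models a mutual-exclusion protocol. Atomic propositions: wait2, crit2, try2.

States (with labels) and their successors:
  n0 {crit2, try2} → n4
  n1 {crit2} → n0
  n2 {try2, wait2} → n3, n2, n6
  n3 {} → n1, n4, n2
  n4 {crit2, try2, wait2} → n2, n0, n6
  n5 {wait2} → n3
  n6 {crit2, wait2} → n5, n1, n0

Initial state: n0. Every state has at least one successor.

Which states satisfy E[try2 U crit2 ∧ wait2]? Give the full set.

{n0, n2, n4, n6}

States satisfying try2: {n0, n2, n4}.
States satisfying crit2 ∧ wait2: {n4, n6}.
States satisfying E[try2 U crit2 ∧ wait2]: {n0, n2, n4, n6}.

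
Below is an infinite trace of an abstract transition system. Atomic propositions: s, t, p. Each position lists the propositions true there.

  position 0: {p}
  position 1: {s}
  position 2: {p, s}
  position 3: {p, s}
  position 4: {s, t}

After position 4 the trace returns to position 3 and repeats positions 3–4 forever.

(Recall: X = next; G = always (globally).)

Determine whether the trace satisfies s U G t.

Violated

Walking from position 0: at position 0, G t has not yet held and s fails, so s U G t is false.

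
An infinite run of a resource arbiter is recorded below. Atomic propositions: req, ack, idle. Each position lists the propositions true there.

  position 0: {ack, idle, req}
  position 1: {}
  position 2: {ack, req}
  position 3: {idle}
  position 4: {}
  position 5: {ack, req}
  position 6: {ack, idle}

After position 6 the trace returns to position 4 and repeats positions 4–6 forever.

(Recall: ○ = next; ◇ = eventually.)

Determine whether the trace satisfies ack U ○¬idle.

Walking from position 0: ○¬idle first holds at position 0, and ack holds at every earlier position along the way, so ack U ○¬idle holds.

Yes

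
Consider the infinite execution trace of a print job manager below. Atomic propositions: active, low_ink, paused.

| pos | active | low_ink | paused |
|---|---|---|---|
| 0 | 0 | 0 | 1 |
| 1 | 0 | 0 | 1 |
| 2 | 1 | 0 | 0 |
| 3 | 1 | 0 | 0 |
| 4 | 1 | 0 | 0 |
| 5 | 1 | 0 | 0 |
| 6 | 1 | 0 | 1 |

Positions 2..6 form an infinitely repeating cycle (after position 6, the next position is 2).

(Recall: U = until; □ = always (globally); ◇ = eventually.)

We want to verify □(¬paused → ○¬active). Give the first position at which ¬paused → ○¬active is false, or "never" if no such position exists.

2

Check ¬paused → ○¬active at each position in order: 0 ✓, 1 ✓.
At position 2 the labels are {active} and the next position 3 has {active}, so ¬paused → ○¬active is false there. This is the first violation.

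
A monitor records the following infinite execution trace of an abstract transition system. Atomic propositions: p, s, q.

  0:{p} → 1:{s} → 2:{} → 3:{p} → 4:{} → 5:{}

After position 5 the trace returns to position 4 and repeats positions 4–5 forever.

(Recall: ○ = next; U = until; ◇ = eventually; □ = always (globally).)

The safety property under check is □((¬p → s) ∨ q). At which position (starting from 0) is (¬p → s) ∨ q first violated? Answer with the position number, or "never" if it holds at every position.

2

Check (¬p → s) ∨ q at each position in order: 0 ✓, 1 ✓.
At position 2 the labels are {}, so (¬p → s) ∨ q is false there. This is the first violation.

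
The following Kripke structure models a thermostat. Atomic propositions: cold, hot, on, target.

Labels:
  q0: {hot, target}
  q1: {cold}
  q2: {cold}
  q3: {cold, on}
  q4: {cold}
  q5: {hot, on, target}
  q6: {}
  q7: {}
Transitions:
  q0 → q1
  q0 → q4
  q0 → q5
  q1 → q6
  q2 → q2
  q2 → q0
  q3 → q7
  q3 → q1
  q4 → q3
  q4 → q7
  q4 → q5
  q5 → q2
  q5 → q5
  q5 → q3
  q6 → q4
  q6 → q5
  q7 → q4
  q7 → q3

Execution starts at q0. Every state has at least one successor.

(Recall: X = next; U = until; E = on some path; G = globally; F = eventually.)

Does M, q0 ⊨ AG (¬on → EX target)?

States satisfying ¬on → EX target: {q0, q2, q3, q4, q5, q6}.
States satisfying AG (¬on → EX target): ∅.
q1 is reachable from q0 and violates ¬on → EX target, so AG fails at q0.
q0 ∉ Sat(AG (¬on → EX target)).

Violated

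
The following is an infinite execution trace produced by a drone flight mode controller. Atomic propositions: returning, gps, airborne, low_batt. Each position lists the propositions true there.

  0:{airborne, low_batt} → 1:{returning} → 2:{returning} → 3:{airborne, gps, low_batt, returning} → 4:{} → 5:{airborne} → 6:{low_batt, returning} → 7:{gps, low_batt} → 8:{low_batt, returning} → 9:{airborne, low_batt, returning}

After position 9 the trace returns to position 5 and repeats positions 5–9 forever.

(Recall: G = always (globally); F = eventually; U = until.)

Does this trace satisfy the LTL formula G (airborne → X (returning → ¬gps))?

airborne → X (returning → ¬gps) holds at every position 0..9, and those are all positions ever visited, so G (airborne → X (returning → ¬gps)) holds.
Positions where airborne holds: 0, 3, 5, 9.
Check X (returning → ¬gps) at each: 0→ok, 3→ok, 5→ok, 9→ok.

Satisfied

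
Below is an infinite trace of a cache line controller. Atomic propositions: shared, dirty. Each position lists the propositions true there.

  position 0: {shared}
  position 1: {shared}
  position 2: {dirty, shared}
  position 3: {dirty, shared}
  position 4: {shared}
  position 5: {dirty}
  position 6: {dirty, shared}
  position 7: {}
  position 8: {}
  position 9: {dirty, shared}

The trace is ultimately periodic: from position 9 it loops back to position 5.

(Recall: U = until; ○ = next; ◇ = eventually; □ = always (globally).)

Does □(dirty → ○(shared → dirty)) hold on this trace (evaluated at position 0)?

dirty → ○(shared → dirty) must hold at every position from 0 onward. It fails at position 3, so □(dirty → ○(shared → dirty)) is false.
Positions where dirty holds: 2, 3, 5, 6, 9.
Check ○(shared → dirty) at each: 2→ok, 3→fails, 5→ok, 6→ok, 9→ok.

Does not hold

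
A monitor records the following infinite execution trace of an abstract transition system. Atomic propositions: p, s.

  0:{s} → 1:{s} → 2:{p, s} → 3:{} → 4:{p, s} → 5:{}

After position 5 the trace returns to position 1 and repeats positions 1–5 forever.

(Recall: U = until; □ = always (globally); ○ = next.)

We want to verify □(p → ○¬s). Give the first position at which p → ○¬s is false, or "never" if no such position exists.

p → ○¬s holds at every position 0..5, and those are all the positions the trace ever visits, so the invariant □(p → ○¬s) is never violated.

never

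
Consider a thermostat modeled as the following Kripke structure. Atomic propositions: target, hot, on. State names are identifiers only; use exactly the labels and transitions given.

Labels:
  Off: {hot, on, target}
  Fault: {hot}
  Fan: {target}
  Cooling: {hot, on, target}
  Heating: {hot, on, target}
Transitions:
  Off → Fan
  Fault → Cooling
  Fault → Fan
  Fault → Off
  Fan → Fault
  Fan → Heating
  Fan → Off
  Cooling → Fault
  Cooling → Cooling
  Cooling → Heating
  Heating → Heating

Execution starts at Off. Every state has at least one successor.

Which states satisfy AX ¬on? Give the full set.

{Off}

States satisfying ¬on: {Fault, Fan}.
States satisfying AX ¬on: {Off}.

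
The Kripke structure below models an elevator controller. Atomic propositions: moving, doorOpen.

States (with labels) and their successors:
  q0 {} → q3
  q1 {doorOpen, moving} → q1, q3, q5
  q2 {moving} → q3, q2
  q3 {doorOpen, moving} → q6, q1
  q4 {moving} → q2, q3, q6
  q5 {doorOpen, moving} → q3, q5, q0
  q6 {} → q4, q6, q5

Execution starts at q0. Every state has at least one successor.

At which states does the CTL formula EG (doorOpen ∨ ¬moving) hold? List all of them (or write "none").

States satisfying doorOpen ∨ ¬moving: {q0, q1, q3, q5, q6}.
States satisfying EG (doorOpen ∨ ¬moving): {q0, q1, q3, q5, q6}.

{q0, q1, q3, q5, q6}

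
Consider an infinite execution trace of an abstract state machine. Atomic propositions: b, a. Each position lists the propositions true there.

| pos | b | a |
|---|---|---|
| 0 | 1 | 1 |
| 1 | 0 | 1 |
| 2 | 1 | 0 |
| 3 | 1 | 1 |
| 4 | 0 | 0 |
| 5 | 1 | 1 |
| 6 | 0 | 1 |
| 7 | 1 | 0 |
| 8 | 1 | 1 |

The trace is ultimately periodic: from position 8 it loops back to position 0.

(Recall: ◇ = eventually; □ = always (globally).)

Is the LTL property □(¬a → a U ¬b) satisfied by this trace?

¬a → a U ¬b must hold at every position from 0 onward. It fails at position 2, so □(¬a → a U ¬b) is false.
Positions where ¬a holds: 2, 4, 7.
Check a U ¬b at each: 2→fails, 4→ok, 7→fails.

Violated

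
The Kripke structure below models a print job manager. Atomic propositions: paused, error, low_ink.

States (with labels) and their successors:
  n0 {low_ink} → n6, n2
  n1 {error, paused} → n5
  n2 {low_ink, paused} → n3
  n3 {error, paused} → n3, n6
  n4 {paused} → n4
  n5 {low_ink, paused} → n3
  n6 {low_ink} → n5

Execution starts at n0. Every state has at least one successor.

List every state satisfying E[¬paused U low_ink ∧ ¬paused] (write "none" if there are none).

States satisfying ¬paused: {n0, n6}.
States satisfying low_ink ∧ ¬paused: {n0, n6}.
States satisfying E[¬paused U low_ink ∧ ¬paused]: {n0, n6}.

{n0, n6}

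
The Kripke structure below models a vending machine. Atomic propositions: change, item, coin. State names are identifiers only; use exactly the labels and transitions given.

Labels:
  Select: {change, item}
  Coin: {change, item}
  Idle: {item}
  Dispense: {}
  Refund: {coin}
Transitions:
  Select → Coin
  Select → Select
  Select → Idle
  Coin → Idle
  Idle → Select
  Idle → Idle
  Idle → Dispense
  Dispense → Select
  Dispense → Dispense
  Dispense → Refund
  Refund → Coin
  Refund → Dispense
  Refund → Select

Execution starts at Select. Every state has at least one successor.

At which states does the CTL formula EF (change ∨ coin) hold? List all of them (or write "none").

{Select, Coin, Idle, Dispense, Refund}

States satisfying change ∨ coin: {Select, Coin, Refund}.
States satisfying EF (change ∨ coin): {Select, Coin, Idle, Dispense, Refund}.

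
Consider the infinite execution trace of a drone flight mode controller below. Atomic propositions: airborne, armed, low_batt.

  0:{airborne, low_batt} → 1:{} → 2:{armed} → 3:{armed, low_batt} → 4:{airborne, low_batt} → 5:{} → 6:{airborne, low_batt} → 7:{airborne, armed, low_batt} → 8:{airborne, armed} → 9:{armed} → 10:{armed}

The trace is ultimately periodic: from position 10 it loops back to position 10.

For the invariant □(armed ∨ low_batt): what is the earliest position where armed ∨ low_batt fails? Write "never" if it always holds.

Check armed ∨ low_batt at each position in order: 0 ✓.
At position 1 the labels are {}, so armed ∨ low_batt is false there. This is the first violation.

1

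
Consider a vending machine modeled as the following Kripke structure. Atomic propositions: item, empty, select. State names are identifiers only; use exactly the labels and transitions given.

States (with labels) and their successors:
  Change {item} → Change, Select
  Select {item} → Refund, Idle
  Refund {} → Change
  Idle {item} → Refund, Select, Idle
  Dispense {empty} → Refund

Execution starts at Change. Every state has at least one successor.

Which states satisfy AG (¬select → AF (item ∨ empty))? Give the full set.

{Change, Select, Refund, Idle, Dispense}

States satisfying ¬select → AF (item ∨ empty): {Change, Select, Refund, Idle, Dispense}.
States satisfying AG (¬select → AF (item ∨ empty)): {Change, Select, Refund, Idle, Dispense}.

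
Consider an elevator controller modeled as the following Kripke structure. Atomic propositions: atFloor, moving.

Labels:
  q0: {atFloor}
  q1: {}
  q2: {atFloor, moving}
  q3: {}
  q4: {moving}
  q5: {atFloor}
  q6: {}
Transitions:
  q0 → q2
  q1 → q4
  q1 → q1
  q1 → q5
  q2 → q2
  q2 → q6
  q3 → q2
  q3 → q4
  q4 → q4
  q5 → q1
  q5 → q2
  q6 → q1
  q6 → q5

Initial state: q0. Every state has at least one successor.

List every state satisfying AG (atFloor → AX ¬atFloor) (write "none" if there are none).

States satisfying atFloor → AX ¬atFloor: {q1, q3, q4, q6}.
States satisfying AG (atFloor → AX ¬atFloor): {q4}.

{q4}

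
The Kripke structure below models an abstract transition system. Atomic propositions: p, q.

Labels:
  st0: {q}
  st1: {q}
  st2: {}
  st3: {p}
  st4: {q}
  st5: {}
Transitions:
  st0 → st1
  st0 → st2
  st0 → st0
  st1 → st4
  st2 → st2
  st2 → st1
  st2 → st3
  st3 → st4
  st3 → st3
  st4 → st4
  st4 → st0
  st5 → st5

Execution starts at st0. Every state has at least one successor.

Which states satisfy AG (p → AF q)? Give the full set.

{st5}

States satisfying p → AF q: {st0, st1, st2, st4, st5}.
States satisfying AG (p → AF q): {st5}.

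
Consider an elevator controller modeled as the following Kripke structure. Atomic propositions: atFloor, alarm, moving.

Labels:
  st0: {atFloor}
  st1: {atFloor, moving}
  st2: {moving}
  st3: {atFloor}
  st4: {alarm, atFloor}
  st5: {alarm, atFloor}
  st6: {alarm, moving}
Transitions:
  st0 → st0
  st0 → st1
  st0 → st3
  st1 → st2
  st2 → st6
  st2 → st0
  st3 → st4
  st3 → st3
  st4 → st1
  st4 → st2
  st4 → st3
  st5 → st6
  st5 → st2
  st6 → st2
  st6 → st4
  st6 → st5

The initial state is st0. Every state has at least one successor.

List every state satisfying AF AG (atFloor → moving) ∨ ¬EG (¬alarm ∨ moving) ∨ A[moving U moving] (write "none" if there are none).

States satisfying AG (atFloor → moving): ∅.
States satisfying AF AG (atFloor → moving): ∅.
States satisfying ¬alarm ∨ moving: {st0, st1, st2, st3, st6}.
States satisfying EG (¬alarm ∨ moving): {st0, st1, st2, st3, st6}.
States satisfying ¬EG (¬alarm ∨ moving): {st4, st5}.
States satisfying moving: {st1, st2, st6}.
States satisfying A[moving U moving]: {st1, st2, st6}.
States satisfying ¬EG (¬alarm ∨ moving) ∨ A[moving U moving]: {st1, st2, st4, st5, st6}.
States satisfying AF AG (atFloor → moving) ∨ ¬EG (¬alarm ∨ moving) ∨ A[moving U moving]: {st1, st2, st4, st5, st6}.

{st1, st2, st4, st5, st6}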